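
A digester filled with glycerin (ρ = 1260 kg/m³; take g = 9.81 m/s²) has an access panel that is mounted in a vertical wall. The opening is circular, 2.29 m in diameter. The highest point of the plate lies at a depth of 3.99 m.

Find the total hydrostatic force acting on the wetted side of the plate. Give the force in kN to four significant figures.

γ = ρg = 1260 × 9.81 / 1000 = 12.3606 kN/m³.
The centroid is at the centre, 1.145 m below the top of the plate, so the centroid depth is h_c = 3.99 + 1.145 = 5.135 m.
A = π(1.145)² = 4.11871 m².
Resultant F = γ·h_c·A = 12.3606 × 5.135 × 4.11871 = 261.421 kN.

F ≈ 261.4 kN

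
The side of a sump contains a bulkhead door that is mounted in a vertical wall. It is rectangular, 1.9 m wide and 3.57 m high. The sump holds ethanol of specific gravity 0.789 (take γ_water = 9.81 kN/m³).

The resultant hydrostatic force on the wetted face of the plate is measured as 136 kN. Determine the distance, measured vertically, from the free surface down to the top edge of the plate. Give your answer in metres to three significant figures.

d_top ≈ 0.805 m

γ = 0.789 × 9.81 = 7.74009 kN/m³.
A = 1.9 × 3.57 = 6.783 m².
From F = γ·h_c·A, the centroid depth is h_c = 136/(7.74009 × 6.783) = 2.59043 m.
The centroid lies 3.57/2 = 1.785 m below the top edge, so the top edge sits at h_top = 2.59043 − 1.785 = 0.80543 m below the surface.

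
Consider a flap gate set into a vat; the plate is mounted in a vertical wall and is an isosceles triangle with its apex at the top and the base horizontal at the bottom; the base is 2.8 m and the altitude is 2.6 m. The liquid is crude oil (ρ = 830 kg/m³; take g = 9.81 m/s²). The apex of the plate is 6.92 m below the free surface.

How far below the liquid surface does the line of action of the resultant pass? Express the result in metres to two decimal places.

h_p = 8.70 m

γ = ρg = 830 × 9.81 / 1000 = 8.1423 kN/m³.
With the apex up, the centroid sits 2h/3 = 2 × 2.6/3 = 1.73333 m below the apex, so the centroid depth is h_c = 6.92 + 1.73333 = 8.65333 m.
A = ½ × 2.8 × 2.6 = 3.64 m².
Resultant F = γ·h_c·A = 8.1423 × 8.65333 × 3.64 = 256.467 kN.
I_c = b·h³/36 = 2.8 × 2.6³/36 = 1.36702 m⁴.
Centre of pressure: y_p = y_c + I_c/(y_c·A) = 8.65333 + 1.36702/(8.65333 × 3.64) = 8.65333 + 0.0434 = 8.69673 m along the plane.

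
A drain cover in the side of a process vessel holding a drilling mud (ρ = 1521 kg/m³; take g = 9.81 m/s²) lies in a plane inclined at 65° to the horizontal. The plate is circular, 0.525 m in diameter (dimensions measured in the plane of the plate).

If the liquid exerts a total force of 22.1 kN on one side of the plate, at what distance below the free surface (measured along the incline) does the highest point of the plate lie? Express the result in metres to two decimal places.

γ = ρg = 1521 × 9.81 / 1000 = 14.92101 kN/m³.
A = π(0.2625)² = 0.216475 m².
From F = γ·h_c·A, the centroid depth is h_c = 22.1/(14.92101 × 0.216475) = 6.84205 m.
Let θ = 65° be the plate's angle to the horizontal; measure y along the incline from where the plane meets the free surface. Vertical depth h = y·sinθ with sinθ = 0.906308.
Along the incline, y_c = h_c/sinθ = 6.84205/0.906308 = 7.54937 m.
The centroid is at the centre, 0.2625 m below the top of the plate, so the highest point sits at y_top = 7.54937 − 0.2625 = 7.28687 m along the incline.

y_top ≈ 7.29 m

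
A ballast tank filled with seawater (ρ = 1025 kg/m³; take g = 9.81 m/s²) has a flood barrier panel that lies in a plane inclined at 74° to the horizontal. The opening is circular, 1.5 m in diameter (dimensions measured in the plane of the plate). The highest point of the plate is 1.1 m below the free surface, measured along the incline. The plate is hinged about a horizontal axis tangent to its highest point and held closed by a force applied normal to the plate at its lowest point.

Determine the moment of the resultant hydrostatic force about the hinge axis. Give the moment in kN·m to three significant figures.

M ≈ 26.1 kN·m

γ = ρg = 1025 × 9.81 / 1000 = 10.05525 kN/m³.
Let θ = 74° be the plate's angle to the horizontal; measure y along the incline from where the plane meets the free surface. Vertical depth h = y·sinθ with sinθ = 0.961262.
The centroid is at the centre, 0.75 m below the top of the plate, so y_c = 1.1 + 0.75 = 1.85 m and h_c = 1.85 × 0.961262 = 1.77833 m.
A = π(0.75)² = 1.76715 m².
Resultant F = γ·h_c·A = 10.05525 × 1.77833 × 1.76715 = 31.5994 kN.
I_c = πr⁴/4 = π × 0.75⁴/4 = 0.248505 m⁴.
Centre of pressure: y_p = y_c + I_c/(y_c·A) = 1.85 + 0.248505/(1.85 × 1.76715) = 1.85 + 0.0760134 = 1.92601 m along the plane.
The resultant acts 0.75 + 0.0760134 = 0.826013 m (along the plate) below the hinge at the top edge, so the moment about the hinge is M = F × 0.826013 = 31.5994 × 0.826013 = 26.1015 kN·m.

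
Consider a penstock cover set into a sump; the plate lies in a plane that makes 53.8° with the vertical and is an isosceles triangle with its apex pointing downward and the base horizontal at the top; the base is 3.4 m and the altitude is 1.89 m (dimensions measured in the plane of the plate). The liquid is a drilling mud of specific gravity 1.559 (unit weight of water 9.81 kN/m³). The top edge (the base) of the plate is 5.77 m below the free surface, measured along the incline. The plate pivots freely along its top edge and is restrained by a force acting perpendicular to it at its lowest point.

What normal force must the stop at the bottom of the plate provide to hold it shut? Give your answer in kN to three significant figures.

P ≈ 65.0 kN

γ = 1.559 × 9.81 = 15.29379 kN/m³.
The plate makes 53.8° with the vertical, i.e. θ = 90° − 53.8° = 36.2° to the horizontal. Measuring y along the incline from the free-surface line, vertical depth h = y·sinθ with sinθ = 0.590606.
With the apex down, the centroid sits h/3 = 1.89/3 = 0.63 m below the base (the top edge), so y_c = 5.77 + 0.63 = 6.4 m and h_c = 6.4 × 0.590606 = 3.77988 m.
A = ½ × 3.4 × 1.89 = 3.213 m².
Resultant F = γ·h_c·A = 15.29379 × 3.77988 × 3.213 = 185.739 kN.
I_c = b·h³/36 = 3.4 × 1.89³/36 = 0.63762 m⁴.
Centre of pressure: y_p = y_c + I_c/(y_c·A) = 6.4 + 0.63762/(6.4 × 3.213) = 6.4 + 0.0310078 = 6.43101 m along the plane.
The resultant acts 0.63 + 0.0310078 = 0.661008 m (along the plate) below the hinge at the top edge, so the moment about the hinge is M = F × 0.661008 = 185.739 × 0.661008 = 122.775 kN·m.
A normal force at the bottom, 1.89 m from the hinge, must supply this moment: P = 122.775/1.89 = 64.9603 kN.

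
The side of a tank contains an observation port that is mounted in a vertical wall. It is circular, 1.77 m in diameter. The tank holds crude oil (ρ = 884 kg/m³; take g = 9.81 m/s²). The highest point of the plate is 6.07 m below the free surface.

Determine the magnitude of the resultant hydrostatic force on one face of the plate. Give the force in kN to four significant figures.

F ≈ 148.4 kN

γ = ρg = 884 × 9.81 / 1000 = 8.67204 kN/m³.
The centroid is at the centre, 0.885 m below the top of the plate, so the centroid depth is h_c = 6.07 + 0.885 = 6.955 m.
A = π(0.885)² = 2.46057 m².
Resultant F = γ·h_c·A = 8.67204 × 6.955 × 2.46057 = 148.407 kN.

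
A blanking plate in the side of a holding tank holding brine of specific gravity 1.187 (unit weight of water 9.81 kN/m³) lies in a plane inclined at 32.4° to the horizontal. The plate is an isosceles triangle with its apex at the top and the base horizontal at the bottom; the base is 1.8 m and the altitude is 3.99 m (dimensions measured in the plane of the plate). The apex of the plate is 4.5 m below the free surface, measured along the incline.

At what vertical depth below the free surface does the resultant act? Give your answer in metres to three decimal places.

γ = 1.187 × 9.81 = 11.64447 kN/m³.
Let θ = 32.4° be the plate's angle to the horizontal; measure y along the incline from where the plane meets the free surface. Vertical depth h = y·sinθ with sinθ = 0.535827.
With the apex up, the centroid sits 2h/3 = 2 × 3.99/3 = 2.66 m below the apex, so y_c = 4.5 + 2.66 = 7.16 m and h_c = 7.16 × 0.535827 = 3.83652 m.
A = ½ × 1.8 × 3.99 = 3.591 m².
Resultant F = γ·h_c·A = 11.64447 × 3.83652 × 3.591 = 160.425 kN.
I_c = b·h³/36 = 1.8 × 3.99³/36 = 3.17606 m⁴.
Centre of pressure: y_p = y_c + I_c/(y_c·A) = 7.16 + 3.17606/(7.16 × 3.591) = 7.16 + 0.123527 = 7.28353 m along the plane.
Vertically, h_p = y_p·sinθ = 7.28353 × 0.535827 = 3.90271 m.

h_p = 3.903 m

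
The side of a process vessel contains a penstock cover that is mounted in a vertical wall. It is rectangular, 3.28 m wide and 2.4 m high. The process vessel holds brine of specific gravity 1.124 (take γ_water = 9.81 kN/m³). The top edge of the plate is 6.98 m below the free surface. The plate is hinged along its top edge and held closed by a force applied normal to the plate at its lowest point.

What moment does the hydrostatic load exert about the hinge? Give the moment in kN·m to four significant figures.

γ = 1.124 × 9.81 = 11.02644 kN/m³.
The centroid lies 2.4/2 = 1.2 m below the top edge, so the centroid depth is h_c = 6.98 + 1.2 = 8.18 m.
A = 3.28 × 2.4 = 7.872 m².
Resultant F = γ·h_c·A = 11.02644 × 8.18 × 7.872 = 710.025 kN.
I_c = b·h³/12 = 3.28 × 2.4³/12 = 3.77856 m⁴.
Centre of pressure: y_p = y_c + I_c/(y_c·A) = 8.18 + 3.77856/(8.18 × 7.872) = 8.18 + 0.0586797 = 8.23868 m along the plane.
The resultant acts 1.2 + 0.0586797 = 1.25868 m (along the plate) below the hinge at the top edge, so the moment about the hinge is M = F × 1.25868 = 710.025 × 1.25868 = 893.694 kN·m.

M ≈ 893.7 kN·m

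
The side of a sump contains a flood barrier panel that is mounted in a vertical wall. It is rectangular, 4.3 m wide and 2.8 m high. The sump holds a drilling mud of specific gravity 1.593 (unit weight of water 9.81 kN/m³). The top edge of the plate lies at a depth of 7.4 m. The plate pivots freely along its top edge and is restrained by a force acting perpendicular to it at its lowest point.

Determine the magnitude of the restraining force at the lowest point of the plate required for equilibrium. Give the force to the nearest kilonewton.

γ = 1.593 × 9.81 = 15.62733 kN/m³.
The centroid lies 2.8/2 = 1.4 m below the top edge, so the centroid depth is h_c = 7.4 + 1.4 = 8.8 m.
A = 4.3 × 2.8 = 12.04 m².
Resultant F = γ·h_c·A = 15.62733 × 8.8 × 12.04 = 1655.75 kN.
I_c = b·h³/12 = 4.3 × 2.8³/12 = 7.86613 m⁴.
Centre of pressure: y_p = y_c + I_c/(y_c·A) = 8.8 + 7.86613/(8.8 × 12.04) = 8.8 + 0.0742424 = 8.87424 m along the plane.
The resultant acts 1.4 + 0.0742424 = 1.47424 m (along the plate) below the hinge at the top edge, so the moment about the hinge is M = F × 1.47424 = 1655.75 × 1.47424 = 2440.97 kN·m.
A normal force at the bottom, 2.8 m from the hinge, must supply this moment: P = 2440.97/2.8 = 871.775 kN.

P ≈ 872 kN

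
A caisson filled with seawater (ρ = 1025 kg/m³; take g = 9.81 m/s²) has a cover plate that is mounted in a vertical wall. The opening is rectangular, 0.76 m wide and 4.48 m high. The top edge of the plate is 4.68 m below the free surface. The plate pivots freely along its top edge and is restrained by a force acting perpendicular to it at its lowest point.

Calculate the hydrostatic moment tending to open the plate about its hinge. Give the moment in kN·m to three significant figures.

M ≈ 588 kN·m

γ = ρg = 1025 × 9.81 / 1000 = 10.05525 kN/m³.
The centroid lies 4.48/2 = 2.24 m below the top edge, so the centroid depth is h_c = 4.68 + 2.24 = 6.92 m.
A = 0.76 × 4.48 = 3.4048 m².
Resultant F = γ·h_c·A = 10.05525 × 6.92 × 3.4048 = 236.914 kN.
I_c = b·h³/12 = 0.76 × 4.48³/12 = 5.69464 m⁴.
Centre of pressure: y_p = y_c + I_c/(y_c·A) = 6.92 + 5.69464/(6.92 × 3.4048) = 6.92 + 0.241696 = 7.1617 m along the plane.
The resultant acts 2.24 + 0.241696 = 2.4817 m (along the plate) below the hinge at the top edge, so the moment about the hinge is M = F × 2.4817 = 236.914 × 2.4817 = 587.949 kN·m.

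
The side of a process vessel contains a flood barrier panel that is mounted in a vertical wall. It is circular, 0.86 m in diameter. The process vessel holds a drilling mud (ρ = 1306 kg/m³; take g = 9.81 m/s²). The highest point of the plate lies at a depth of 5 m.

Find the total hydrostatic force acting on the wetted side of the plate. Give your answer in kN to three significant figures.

γ = ρg = 1306 × 9.81 / 1000 = 12.81186 kN/m³.
The centroid is at the centre, 0.43 m below the top of the plate, so the centroid depth is h_c = 5 + 0.43 = 5.43 m.
A = π(0.43)² = 0.58088 m².
Resultant F = γ·h_c·A = 12.81186 × 5.43 × 0.58088 = 40.4109 kN.

F ≈ 40.4 kN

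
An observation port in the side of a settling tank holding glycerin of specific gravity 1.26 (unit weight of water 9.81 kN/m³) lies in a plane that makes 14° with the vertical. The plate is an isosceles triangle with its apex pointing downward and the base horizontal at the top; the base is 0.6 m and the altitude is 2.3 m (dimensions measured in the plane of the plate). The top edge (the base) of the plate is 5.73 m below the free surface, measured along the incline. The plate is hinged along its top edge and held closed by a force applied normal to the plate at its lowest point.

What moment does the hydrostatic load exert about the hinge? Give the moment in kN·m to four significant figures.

M ≈ 43.65 kN·m

γ = 1.26 × 9.81 = 12.3606 kN/m³.
The plate makes 14° with the vertical, i.e. θ = 90° − 14° = 76° to the horizontal. Measuring y along the incline from the free-surface line, vertical depth h = y·sinθ with sinθ = 0.970296.
With the apex down, the centroid sits h/3 = 2.3/3 = 0.766667 m below the base (the top edge), so y_c = 5.73 + 0.766667 = 6.49667 m and h_c = 6.49667 × 0.970296 = 6.30369 m.
A = ½ × 0.6 × 2.3 = 0.69 m².
Resultant F = γ·h_c·A = 12.3606 × 6.30369 × 0.69 = 53.763 kN.
I_c = b·h³/36 = 0.6 × 2.3³/36 = 0.202783 m⁴.
Centre of pressure: y_p = y_c + I_c/(y_c·A) = 6.49667 + 0.202783/(6.49667 × 0.69) = 6.49667 + 0.0452368 = 6.54191 m along the plane.
The resultant acts 0.766667 + 0.0452368 = 0.811904 m (along the plate) below the hinge at the top edge, so the moment about the hinge is M = F × 0.811904 = 53.763 × 0.811904 = 43.6504 kN·m.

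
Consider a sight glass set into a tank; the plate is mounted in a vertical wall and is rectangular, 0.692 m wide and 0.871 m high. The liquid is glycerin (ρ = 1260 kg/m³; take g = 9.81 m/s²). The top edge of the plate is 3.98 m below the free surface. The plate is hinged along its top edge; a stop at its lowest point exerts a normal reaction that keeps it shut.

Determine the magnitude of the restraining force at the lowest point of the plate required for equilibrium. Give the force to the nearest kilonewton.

γ = ρg = 1260 × 9.81 / 1000 = 12.3606 kN/m³.
The centroid lies 0.871/2 = 0.4355 m below the top edge, so the centroid depth is h_c = 3.98 + 0.4355 = 4.4155 m.
A = 0.692 × 0.871 = 0.602732 m².
Resultant F = γ·h_c·A = 12.3606 × 4.4155 × 0.602732 = 32.896 kN.
I_c = b·h³/12 = 0.692 × 0.871³/12 = 0.0381048 m⁴.
Centre of pressure: y_p = y_c + I_c/(y_c·A) = 4.4155 + 0.0381048/(4.4155 × 0.602732) = 4.4155 + 0.0143178 = 4.42982 m along the plane.
The resultant acts 0.4355 + 0.0143178 = 0.449818 m (along the plate) below the hinge at the top edge, so the moment about the hinge is M = F × 0.449818 = 32.896 × 0.449818 = 14.7972 kN·m.
A normal force at the bottom, 0.871 m from the hinge, must supply this moment: P = 14.7972/0.871 = 16.9887 kN.

P ≈ 17 kN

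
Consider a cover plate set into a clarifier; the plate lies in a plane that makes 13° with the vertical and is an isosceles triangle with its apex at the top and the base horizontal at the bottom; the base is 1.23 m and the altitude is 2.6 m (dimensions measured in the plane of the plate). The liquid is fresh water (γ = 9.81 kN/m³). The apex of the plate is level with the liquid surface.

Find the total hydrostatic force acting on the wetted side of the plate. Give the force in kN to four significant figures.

F ≈ 26.49 kN

γ = 9.81 kN/m³.
The plate makes 13° with the vertical, i.e. θ = 90° − 13° = 77° to the horizontal. Measuring y along the incline from the free-surface line, vertical depth h = y·sinθ with sinθ = 0.974370.
With the apex up, the centroid sits 2h/3 = 2 × 2.6/3 = 1.73333 m below the apex, so y_c = 1.73333 m and h_c = 1.73333 × 0.974370 = 1.6889 m.
A = ½ × 1.23 × 2.6 = 1.599 m².
Resultant F = γ·h_c·A = 9.81 × 1.6889 × 1.599 = 26.4924 kN.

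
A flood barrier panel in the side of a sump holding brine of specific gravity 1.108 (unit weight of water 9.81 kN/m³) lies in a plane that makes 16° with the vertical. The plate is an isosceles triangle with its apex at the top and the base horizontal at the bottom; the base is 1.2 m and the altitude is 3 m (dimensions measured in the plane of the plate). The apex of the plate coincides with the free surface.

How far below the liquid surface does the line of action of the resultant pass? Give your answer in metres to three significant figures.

γ = 1.108 × 9.81 = 10.86948 kN/m³.
The plate makes 16° with the vertical, i.e. θ = 90° − 16° = 74° to the horizontal. Measuring y along the incline from the free-surface line, vertical depth h = y·sinθ with sinθ = 0.961262.
With the apex up, the centroid sits 2h/3 = 2 × 3/3 = 2 m below the apex, so y_c = 2 m and h_c = 2 × 0.961262 = 1.92252 m.
A = ½ × 1.2 × 3 = 1.8 m².
Resultant F = γ·h_c·A = 10.86948 × 1.92252 × 1.8 = 37.6142 kN.
I_c = b·h³/36 = 1.2 × 3³/36 = 0.9 m⁴.
Centre of pressure: y_p = y_c + I_c/(y_c·A) = 2 + 0.9/(2 × 1.8) = 2 + 0.25 = 2.25 m along the plane.
Vertically, h_p = y_p·sinθ = 2.25 × 0.961262 = 2.16284 m.

h_p = 2.16 m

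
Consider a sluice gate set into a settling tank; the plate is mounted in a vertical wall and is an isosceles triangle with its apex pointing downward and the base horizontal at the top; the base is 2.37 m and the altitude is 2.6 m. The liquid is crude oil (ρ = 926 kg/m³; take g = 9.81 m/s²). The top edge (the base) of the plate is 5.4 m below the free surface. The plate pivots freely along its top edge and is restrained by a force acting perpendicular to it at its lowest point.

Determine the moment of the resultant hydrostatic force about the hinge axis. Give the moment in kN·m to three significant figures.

M ≈ 163 kN·m

γ = ρg = 926 × 9.81 / 1000 = 9.08406 kN/m³.
With the apex down, the centroid sits h/3 = 2.6/3 = 0.866667 m below the base (the top edge), so the centroid depth is h_c = 5.4 + 0.866667 = 6.26667 m.
A = ½ × 2.37 × 2.6 = 3.081 m².
Resultant F = γ·h_c·A = 9.08406 × 6.26667 × 3.081 = 175.391 kN.
I_c = b·h³/36 = 2.37 × 2.6³/36 = 1.15709 m⁴.
Centre of pressure: y_p = y_c + I_c/(y_c·A) = 6.26667 + 1.15709/(6.26667 × 3.081) = 6.26667 + 0.0599292 = 6.3266 m along the plane.
The resultant acts 0.866667 + 0.0599292 = 0.926596 m (along the plate) below the hinge at the top edge, so the moment about the hinge is M = F × 0.926596 = 175.391 × 0.926596 = 162.517 kN·m.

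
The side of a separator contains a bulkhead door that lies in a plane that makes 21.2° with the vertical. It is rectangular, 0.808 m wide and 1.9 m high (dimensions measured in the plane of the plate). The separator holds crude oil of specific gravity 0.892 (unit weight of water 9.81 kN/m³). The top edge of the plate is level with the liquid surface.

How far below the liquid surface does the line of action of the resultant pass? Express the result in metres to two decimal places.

γ = 0.892 × 9.81 = 8.75052 kN/m³.
The plate makes 21.2° with the vertical, i.e. θ = 90° − 21.2° = 68.8° to the horizontal. Measuring y along the incline from the free-surface line, vertical depth h = y·sinθ with sinθ = 0.932324.
The centroid lies 1.9/2 = 0.95 m below the top edge, so y_c = 0.95 m and h_c = 0.95 × 0.932324 = 0.885708 m.
A = 0.808 × 1.9 = 1.5352 m².
Resultant F = γ·h_c·A = 8.75052 × 0.885708 × 1.5352 = 11.8984 kN.
I_c = b·h³/12 = 0.808 × 1.9³/12 = 0.461839 m⁴.
Centre of pressure: y_p = y_c + I_c/(y_c·A) = 0.95 + 0.461839/(0.95 × 1.5352) = 0.95 + 0.316666 = 1.26667 m along the plane.
Vertically, h_p = y_p·sinθ = 1.26667 × 0.932324 = 1.18095 m.

h_p = 1.18 m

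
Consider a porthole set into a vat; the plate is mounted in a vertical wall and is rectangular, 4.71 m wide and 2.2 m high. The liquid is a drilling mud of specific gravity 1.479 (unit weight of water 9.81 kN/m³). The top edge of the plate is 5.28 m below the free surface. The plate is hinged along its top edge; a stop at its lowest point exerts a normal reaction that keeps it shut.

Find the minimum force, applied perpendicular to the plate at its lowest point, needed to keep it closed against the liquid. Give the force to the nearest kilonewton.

P ≈ 507 kN

γ = 1.479 × 9.81 = 14.50899 kN/m³.
The centroid lies 2.2/2 = 1.1 m below the top edge, so the centroid depth is h_c = 5.28 + 1.1 = 6.38 m.
A = 4.71 × 2.2 = 10.362 m².
Resultant F = γ·h_c·A = 14.50899 × 6.38 × 10.362 = 959.183 kN.
I_c = b·h³/12 = 4.71 × 2.2³/12 = 4.17934 m⁴.
Centre of pressure: y_p = y_c + I_c/(y_c·A) = 6.38 + 4.17934/(6.38 × 10.362) = 6.38 + 0.0632184 = 6.44322 m along the plane.
The resultant acts 1.1 + 0.0632184 = 1.16322 m (along the plate) below the hinge at the top edge, so the moment about the hinge is M = F × 1.16322 = 959.183 × 1.16322 = 1115.74 kN·m.
A normal force at the bottom, 2.2 m from the hinge, must supply this moment: P = 1115.74/2.2 = 507.155 kN.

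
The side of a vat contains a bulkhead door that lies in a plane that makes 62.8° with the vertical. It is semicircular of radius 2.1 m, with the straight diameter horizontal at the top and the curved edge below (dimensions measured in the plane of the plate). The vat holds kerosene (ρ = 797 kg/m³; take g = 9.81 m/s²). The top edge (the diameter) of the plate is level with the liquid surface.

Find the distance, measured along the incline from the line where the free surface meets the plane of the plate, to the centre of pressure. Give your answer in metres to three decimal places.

y_p = 1.237 m

γ = ρg = 797 × 9.81 / 1000 = 7.81857 kN/m³.
The plate makes 62.8° with the vertical, i.e. θ = 90° − 62.8° = 27.2° to the horizontal. Measuring y along the incline from the free-surface line, vertical depth h = y·sinθ with sinθ = 0.457098.
The centroid of a semicircle lies 4r/(3π) = 0.891268 m from the diameter, here below the top edge, so y_c = 0.891268 m and h_c = 0.891268 × 0.457098 = 0.407397 m.
A = πr²/2 = π × 2.1²/2 = 6.92721 m².
Resultant F = γ·h_c·A = 7.81857 × 0.407397 × 6.92721 = 22.065 kN.
I_c = (π/8 − 8/(9π))·r⁴ = 0.109757 × 2.1⁴ = 2.13457 m⁴.
Centre of pressure: y_p = y_c + I_c/(y_c·A) = 0.891268 + 2.13457/(0.891268 × 6.92721) = 0.891268 + 0.345735 = 1.237 m along the plane.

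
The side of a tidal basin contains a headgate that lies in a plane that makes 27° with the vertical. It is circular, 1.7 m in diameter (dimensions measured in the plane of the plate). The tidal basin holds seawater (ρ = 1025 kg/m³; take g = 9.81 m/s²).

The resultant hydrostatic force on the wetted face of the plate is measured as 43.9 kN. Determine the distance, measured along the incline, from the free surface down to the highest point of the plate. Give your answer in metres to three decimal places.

γ = ρg = 1025 × 9.81 / 1000 = 10.05525 kN/m³.
A = π(0.85)² = 2.2698 m².
From F = γ·h_c·A, the centroid depth is h_c = 43.9/(10.05525 × 2.2698) = 1.92346 m.
The plate makes 27° with the vertical, i.e. θ = 90° − 27° = 63° to the horizontal. Measuring y along the incline from the free-surface line, vertical depth h = y·sinθ with sinθ = 0.891007.
Along the incline, y_c = h_c/sinθ = 1.92346/0.891007 = 2.15875 m.
The centroid is at the centre, 0.85 m below the top of the plate, so the highest point sits at y_top = 2.15875 − 0.85 = 1.30875 m along the incline.

y_top ≈ 1.309 m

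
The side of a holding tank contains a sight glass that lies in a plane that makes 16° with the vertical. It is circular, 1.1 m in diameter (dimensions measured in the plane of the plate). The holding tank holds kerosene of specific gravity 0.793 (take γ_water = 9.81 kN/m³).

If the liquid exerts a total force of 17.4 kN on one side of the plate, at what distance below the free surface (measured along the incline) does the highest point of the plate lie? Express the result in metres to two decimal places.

y_top ≈ 1.90 m

γ = 0.793 × 9.81 = 7.77933 kN/m³.
A = π(0.55)² = 0.950332 m².
From F = γ·h_c·A, the centroid depth is h_c = 17.4/(7.77933 × 0.950332) = 2.35359 m.
The plate makes 16° with the vertical, i.e. θ = 90° − 16° = 74° to the horizontal. Measuring y along the incline from the free-surface line, vertical depth h = y·sinθ with sinθ = 0.961262.
Along the incline, y_c = h_c/sinθ = 2.35359/0.961262 = 2.44844 m.
The centroid is at the centre, 0.55 m below the top of the plate, so the highest point sits at y_top = 2.44844 − 0.55 = 1.89844 m along the incline.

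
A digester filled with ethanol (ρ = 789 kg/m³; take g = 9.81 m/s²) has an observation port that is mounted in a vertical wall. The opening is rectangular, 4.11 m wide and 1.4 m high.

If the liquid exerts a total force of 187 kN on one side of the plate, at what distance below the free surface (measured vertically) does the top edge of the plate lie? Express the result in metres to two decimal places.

γ = ρg = 789 × 9.81 / 1000 = 7.74009 kN/m³.
A = 4.11 × 1.4 = 5.754 m².
From F = γ·h_c·A, the centroid depth is h_c = 187/(7.74009 × 5.754) = 4.19881 m.
The centroid lies 1.4/2 = 0.7 m below the top edge, so the top edge sits at h_top = 4.19881 − 0.7 = 3.49881 m below the surface.

d_top ≈ 3.50 m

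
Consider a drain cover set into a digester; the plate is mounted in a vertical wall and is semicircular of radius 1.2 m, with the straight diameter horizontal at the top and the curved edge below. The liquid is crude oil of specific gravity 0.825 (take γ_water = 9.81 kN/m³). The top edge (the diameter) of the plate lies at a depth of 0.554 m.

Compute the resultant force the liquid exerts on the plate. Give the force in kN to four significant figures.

F ≈ 19.47 kN

γ = 0.825 × 9.81 = 8.09325 kN/m³.
The centroid of a semicircle lies 4r/(3π) = 0.509296 m from the diameter, here below the top edge, so the centroid depth is h_c = 0.554 + 0.509296 = 1.0633 m.
A = πr²/2 = π × 1.2²/2 = 2.26195 m².
Resultant F = γ·h_c·A = 8.09325 × 1.0633 × 2.26195 = 19.4653 kN.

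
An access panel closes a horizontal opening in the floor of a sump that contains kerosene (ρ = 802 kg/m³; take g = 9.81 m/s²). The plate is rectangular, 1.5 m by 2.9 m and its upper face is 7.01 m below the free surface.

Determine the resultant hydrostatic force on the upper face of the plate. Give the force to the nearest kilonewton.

F ≈ 240 kN

γ = ρg = 802 × 9.81 / 1000 = 7.86762 kN/m³.
The plate is horizontal, so pressure is uniform at p = γ·h = 7.86762 × 7.01 = 55.152 kN/m².
A = 1.5 × 2.9 = 4.35 m².
F = p·A = 55.152 × 4.35 = 239.911 kN.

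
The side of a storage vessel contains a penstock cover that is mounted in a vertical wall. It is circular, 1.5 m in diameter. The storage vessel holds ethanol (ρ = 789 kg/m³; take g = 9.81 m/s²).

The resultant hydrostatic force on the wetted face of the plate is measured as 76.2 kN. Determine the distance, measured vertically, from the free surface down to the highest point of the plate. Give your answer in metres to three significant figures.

γ = ρg = 789 × 9.81 / 1000 = 7.74009 kN/m³.
A = π(0.75)² = 1.76715 m².
From F = γ·h_c·A, the centroid depth is h_c = 76.2/(7.74009 × 1.76715) = 5.57103 m.
The centroid is at the centre, 0.75 m below the top of the plate, so the highest point sits at h_top = 5.57103 − 0.75 = 4.82103 m below the surface.

d_top ≈ 4.82 m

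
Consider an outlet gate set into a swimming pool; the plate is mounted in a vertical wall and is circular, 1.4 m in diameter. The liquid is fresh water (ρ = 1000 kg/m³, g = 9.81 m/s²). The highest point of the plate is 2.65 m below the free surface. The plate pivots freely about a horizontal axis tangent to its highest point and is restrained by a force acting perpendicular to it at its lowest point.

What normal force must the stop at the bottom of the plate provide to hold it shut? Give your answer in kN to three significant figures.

P ≈ 26.6 kN

γ = ρg = 1000 × 9.81 = 9810 N/m³ = 9.81 kN/m³.
The centroid is at the centre, 0.7 m below the top of the plate, so the centroid depth is h_c = 2.65 + 0.7 = 3.35 m.
A = π(0.7)² = 1.53938 m².
Resultant F = γ·h_c·A = 9.81 × 3.35 × 1.53938 = 50.5894 kN.
I_c = πr⁴/4 = π × 0.7⁴/4 = 0.188574 m⁴.
Centre of pressure: y_p = y_c + I_c/(y_c·A) = 3.35 + 0.188574/(3.35 × 1.53938) = 3.35 + 0.0365672 = 3.38657 m along the plane.
The resultant acts 0.7 + 0.0365672 = 0.736567 m (along the plate) below the hinge at the top edge, so the moment about the hinge is M = F × 0.736567 = 50.5894 × 0.736567 = 37.2625 kN·m.
A normal force at the bottom, 1.4 m from the hinge, must supply this moment: P = 37.2625/1.4 = 26.6161 kN.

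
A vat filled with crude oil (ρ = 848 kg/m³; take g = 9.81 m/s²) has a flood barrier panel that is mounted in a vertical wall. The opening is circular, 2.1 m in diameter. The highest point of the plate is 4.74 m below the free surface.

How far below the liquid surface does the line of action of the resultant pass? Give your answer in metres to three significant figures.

h_p = 5.84 m

γ = ρg = 848 × 9.81 / 1000 = 8.31888 kN/m³.
The centroid is at the centre, 1.05 m below the top of the plate, so the centroid depth is h_c = 4.74 + 1.05 = 5.79 m.
A = π(1.05)² = 3.46361 m².
Resultant F = γ·h_c·A = 8.31888 × 5.79 × 3.46361 = 166.829 kN.
I_c = πr⁴/4 = π × 1.05⁴/4 = 0.954656 m⁴.
Centre of pressure: y_p = y_c + I_c/(y_c·A) = 5.79 + 0.954656/(5.79 × 3.46361) = 5.79 + 0.0476036 = 5.8376 m along the plane.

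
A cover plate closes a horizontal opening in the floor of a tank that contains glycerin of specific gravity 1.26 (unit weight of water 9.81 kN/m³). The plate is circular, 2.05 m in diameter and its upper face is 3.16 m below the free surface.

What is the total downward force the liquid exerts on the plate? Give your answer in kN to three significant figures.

γ = 1.26 × 9.81 = 12.3606 kN/m³.
The plate is horizontal, so pressure is uniform at p = γ·h = 12.3606 × 3.16 = 39.0595 kN/m².
A = π(1.025)² = 3.30064 m².
F = p·A = 39.0595 × 3.30064 = 128.921 kN.

F ≈ 129 kN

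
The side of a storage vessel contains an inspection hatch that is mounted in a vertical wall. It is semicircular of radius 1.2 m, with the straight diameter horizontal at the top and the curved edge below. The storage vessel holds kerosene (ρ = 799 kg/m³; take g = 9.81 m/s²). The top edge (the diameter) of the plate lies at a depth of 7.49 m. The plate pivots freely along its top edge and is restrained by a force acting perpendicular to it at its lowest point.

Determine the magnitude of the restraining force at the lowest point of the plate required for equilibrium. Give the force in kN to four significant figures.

γ = ρg = 799 × 9.81 / 1000 = 7.83819 kN/m³.
The centroid of a semicircle lies 4r/(3π) = 0.509296 m from the diameter, here below the top edge, so the centroid depth is h_c = 7.49 + 0.509296 = 7.9993 m.
A = πr²/2 = π × 1.2²/2 = 2.26195 m².
Resultant F = γ·h_c·A = 7.83819 × 7.9993 × 2.26195 = 141.824 kN.
I_c = (π/8 − 8/(9π))·r⁴ = 0.109757 × 1.2⁴ = 0.227592 m⁴.
Centre of pressure: y_p = y_c + I_c/(y_c·A) = 7.9993 + 0.227592/(7.9993 × 2.26195) = 7.9993 + 0.0125783 = 8.01188 m along the plane.
The resultant acts 0.509296 + 0.0125783 = 0.521874 m (along the plate) below the hinge at the top edge, so the moment about the hinge is M = F × 0.521874 = 141.824 × 0.521874 = 74.0143 kN·m.
A normal force at the bottom, 1.2 m from the hinge, must supply this moment: P = 74.0143/1.2 = 61.6786 kN.

P ≈ 61.68 kN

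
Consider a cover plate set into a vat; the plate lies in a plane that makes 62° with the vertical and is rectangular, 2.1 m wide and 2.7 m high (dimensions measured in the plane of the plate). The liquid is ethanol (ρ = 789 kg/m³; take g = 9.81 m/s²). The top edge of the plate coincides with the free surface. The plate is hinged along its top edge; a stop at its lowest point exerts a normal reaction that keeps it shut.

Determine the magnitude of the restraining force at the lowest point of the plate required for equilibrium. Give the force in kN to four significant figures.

γ = ρg = 789 × 9.81 / 1000 = 7.74009 kN/m³.
The plate makes 62° with the vertical, i.e. θ = 90° − 62° = 28° to the horizontal. Measuring y along the incline from the free-surface line, vertical depth h = y·sinθ with sinθ = 0.469472.
The centroid lies 2.7/2 = 1.35 m below the top edge, so y_c = 1.35 m and h_c = 1.35 × 0.469472 = 0.633787 m.
A = 2.1 × 2.7 = 5.67 m².
Resultant F = γ·h_c·A = 7.74009 × 0.633787 × 5.67 = 27.8146 kN.
I_c = b·h³/12 = 2.1 × 2.7³/12 = 3.44453 m⁴.
Centre of pressure: y_p = y_c + I_c/(y_c·A) = 1.35 + 3.44453/(1.35 × 5.67) = 1.35 + 0.450001 = 1.8 m along the plane.
The resultant acts 1.35 + 0.450001 = 1.8 m (along the plate) below the hinge at the top edge, so the moment about the hinge is M = F × 1.8 = 27.8146 × 1.8 = 50.0663 kN·m.
A normal force at the bottom, 2.7 m from the hinge, must supply this moment: P = 50.0663/2.7 = 18.5431 kN.

P ≈ 18.54 kN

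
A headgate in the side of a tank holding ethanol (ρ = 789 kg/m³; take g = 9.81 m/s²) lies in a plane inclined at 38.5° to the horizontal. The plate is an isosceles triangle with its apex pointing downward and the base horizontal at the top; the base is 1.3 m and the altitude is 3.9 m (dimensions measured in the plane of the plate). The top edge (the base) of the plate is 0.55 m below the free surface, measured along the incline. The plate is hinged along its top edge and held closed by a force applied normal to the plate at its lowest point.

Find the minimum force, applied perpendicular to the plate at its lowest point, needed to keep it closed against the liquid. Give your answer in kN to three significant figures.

γ = ρg = 789 × 9.81 / 1000 = 7.74009 kN/m³.
Let θ = 38.5° be the plate's angle to the horizontal; measure y along the incline from where the plane meets the free surface. Vertical depth h = y·sinθ with sinθ = 0.622515.
With the apex down, the centroid sits h/3 = 3.9/3 = 1.3 m below the base (the top edge), so y_c = 0.55 + 1.3 = 1.85 m and h_c = 1.85 × 0.622515 = 1.15165 m.
A = ½ × 1.3 × 3.9 = 2.535 m².
Resultant F = γ·h_c·A = 7.74009 × 1.15165 × 2.535 = 22.5967 kN.
I_c = b·h³/36 = 1.3 × 3.9³/36 = 2.14208 m⁴.
Centre of pressure: y_p = y_c + I_c/(y_c·A) = 1.85 + 2.14208/(1.85 × 2.535) = 1.85 + 0.456758 = 2.30676 m along the plane.
The resultant acts 1.3 + 0.456758 = 1.75676 m (along the plate) below the hinge at the top edge, so the moment about the hinge is M = F × 1.75676 = 22.5967 × 1.75676 = 39.697 kN·m.
A normal force at the bottom, 3.9 m from the hinge, must supply this moment: P = 39.697/3.9 = 10.1787 kN.

P ≈ 10.2 kN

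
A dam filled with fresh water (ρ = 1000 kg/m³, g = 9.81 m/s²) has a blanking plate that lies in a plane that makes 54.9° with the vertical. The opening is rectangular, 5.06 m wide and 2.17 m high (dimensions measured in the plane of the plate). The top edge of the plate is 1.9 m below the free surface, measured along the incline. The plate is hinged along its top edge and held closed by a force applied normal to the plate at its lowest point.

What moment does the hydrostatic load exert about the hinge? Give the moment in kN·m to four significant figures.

M ≈ 224.9 kN·m

γ = ρg = 1000 × 9.81 = 9810 N/m³ = 9.81 kN/m³.
The plate makes 54.9° with the vertical, i.e. θ = 90° − 54.9° = 35.1° to the horizontal. Measuring y along the incline from the free-surface line, vertical depth h = y·sinθ with sinθ = 0.575005.
The centroid lies 2.17/2 = 1.085 m below the top edge, so y_c = 1.9 + 1.085 = 2.985 m and h_c = 2.985 × 0.575005 = 1.71639 m.
A = 5.06 × 2.17 = 10.9802 m².
Resultant F = γ·h_c·A = 9.81 × 1.71639 × 10.9802 = 184.882 kN.
I_c = b·h³/12 = 5.06 × 2.17³/12 = 4.30872 m⁴.
Centre of pressure: y_p = y_c + I_c/(y_c·A) = 2.985 + 4.30872/(2.985 × 10.9802) = 2.985 + 0.13146 = 3.11646 m along the plane.
The resultant acts 1.085 + 0.13146 = 1.21646 m (along the plate) below the hinge at the top edge, so the moment about the hinge is M = F × 1.21646 = 184.882 × 1.21646 = 224.902 kN·m.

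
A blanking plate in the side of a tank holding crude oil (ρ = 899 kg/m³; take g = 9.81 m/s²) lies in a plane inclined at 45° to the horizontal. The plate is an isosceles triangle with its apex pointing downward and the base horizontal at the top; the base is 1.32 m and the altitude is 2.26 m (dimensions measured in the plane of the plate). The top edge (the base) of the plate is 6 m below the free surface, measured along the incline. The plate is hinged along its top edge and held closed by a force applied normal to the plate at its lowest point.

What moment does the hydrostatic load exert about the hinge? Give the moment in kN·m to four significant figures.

M ≈ 49.96 kN·m

γ = ρg = 899 × 9.81 / 1000 = 8.81919 kN/m³.
Let θ = 45° be the plate's angle to the horizontal; measure y along the incline from where the plane meets the free surface. Vertical depth h = y·sinθ with sinθ = 0.707107.
With the apex down, the centroid sits h/3 = 2.26/3 = 0.753333 m below the base (the top edge), so y_c = 6 + 0.753333 = 6.75333 m and h_c = 6.75333 × 0.707107 = 4.77533 m.
A = ½ × 1.32 × 2.26 = 1.4916 m².
Resultant F = γ·h_c·A = 8.81919 × 4.77533 × 1.4916 = 62.8181 kN.
I_c = b·h³/36 = 1.32 × 2.26³/36 = 0.42325 m⁴.
Centre of pressure: y_p = y_c + I_c/(y_c·A) = 6.75333 + 0.42325/(6.75333 × 1.4916) = 6.75333 + 0.0420172 = 6.79535 m along the plane.
The resultant acts 0.753333 + 0.0420172 = 0.79535 m (along the plate) below the hinge at the top edge, so the moment about the hinge is M = F × 0.79535 = 62.8181 × 0.79535 = 49.9624 kN·m.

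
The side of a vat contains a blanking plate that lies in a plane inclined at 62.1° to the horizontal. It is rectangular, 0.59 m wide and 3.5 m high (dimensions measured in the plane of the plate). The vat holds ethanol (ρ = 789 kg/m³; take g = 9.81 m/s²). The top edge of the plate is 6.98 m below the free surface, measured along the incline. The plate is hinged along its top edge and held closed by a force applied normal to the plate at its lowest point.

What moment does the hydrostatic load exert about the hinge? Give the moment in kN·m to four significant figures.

M ≈ 230.2 kN·m

γ = ρg = 789 × 9.81 / 1000 = 7.74009 kN/m³.
Let θ = 62.1° be the plate's angle to the horizontal; measure y along the incline from where the plane meets the free surface. Vertical depth h = y·sinθ with sinθ = 0.883766.
The centroid lies 3.5/2 = 1.75 m below the top edge, so y_c = 6.98 + 1.75 = 8.73 m and h_c = 8.73 × 0.883766 = 7.71528 m.
A = 0.59 × 3.5 = 2.065 m².
Resultant F = γ·h_c·A = 7.74009 × 7.71528 × 2.065 = 123.316 kN.
I_c = b·h³/12 = 0.59 × 3.5³/12 = 2.10802 m⁴.
Centre of pressure: y_p = y_c + I_c/(y_c·A) = 8.73 + 2.10802/(8.73 × 2.065) = 8.73 + 0.116934 = 8.84693 m along the plane.
The resultant acts 1.75 + 0.116934 = 1.86693 m (along the plate) below the hinge at the top edge, so the moment about the hinge is M = F × 1.86693 = 123.316 × 1.86693 = 230.222 kN·m.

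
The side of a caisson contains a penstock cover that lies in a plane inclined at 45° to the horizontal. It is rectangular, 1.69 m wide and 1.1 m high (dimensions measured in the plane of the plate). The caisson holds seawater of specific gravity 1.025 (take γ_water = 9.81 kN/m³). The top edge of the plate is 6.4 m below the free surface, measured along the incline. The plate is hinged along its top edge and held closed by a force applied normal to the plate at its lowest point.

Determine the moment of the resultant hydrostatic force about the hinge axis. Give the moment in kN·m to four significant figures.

M ≈ 51.86 kN·m

γ = 1.025 × 9.81 = 10.05525 kN/m³.
Let θ = 45° be the plate's angle to the horizontal; measure y along the incline from where the plane meets the free surface. Vertical depth h = y·sinθ with sinθ = 0.707107.
The centroid lies 1.1/2 = 0.55 m below the top edge, so y_c = 6.4 + 0.55 = 6.95 m and h_c = 6.95 × 0.707107 = 4.91439 m.
A = 1.69 × 1.1 = 1.859 m².
Resultant F = γ·h_c·A = 10.05525 × 4.91439 × 1.859 = 91.8633 kN.
I_c = b·h³/12 = 1.69 × 1.1³/12 = 0.187449 m⁴.
Centre of pressure: y_p = y_c + I_c/(y_c·A) = 6.95 + 0.187449/(6.95 × 1.859) = 6.95 + 0.0145084 = 6.96451 m along the plane.
The resultant acts 0.55 + 0.0145084 = 0.564508 m (along the plate) below the hinge at the top edge, so the moment about the hinge is M = F × 0.564508 = 91.8633 × 0.564508 = 51.8576 kN·m.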